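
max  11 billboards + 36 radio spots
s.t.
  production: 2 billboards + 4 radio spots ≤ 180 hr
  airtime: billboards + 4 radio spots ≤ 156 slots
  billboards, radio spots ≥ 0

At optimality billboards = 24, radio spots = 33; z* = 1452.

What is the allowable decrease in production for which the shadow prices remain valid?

Binding constraints: production, airtime. The basis is B = [[2,4],[1,4]] with det 4.
Per unit decrease in production, x* moves by d = (-1, 0.25).
The basis stays optimal until billboards reaches 0; allowable decrease = 24 hr.

24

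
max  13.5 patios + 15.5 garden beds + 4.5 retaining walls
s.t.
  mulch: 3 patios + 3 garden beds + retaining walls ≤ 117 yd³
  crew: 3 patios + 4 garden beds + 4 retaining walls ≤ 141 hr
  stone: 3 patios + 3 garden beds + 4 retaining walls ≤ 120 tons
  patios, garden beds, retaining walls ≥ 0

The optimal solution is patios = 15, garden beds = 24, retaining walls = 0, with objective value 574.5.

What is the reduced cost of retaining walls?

-6

Binding: mulch and crew. Non-binding: stone (3 unused).
Slack constraints have shadow price 0 (complementary slackness).
From A_Bᵀ y = c: 3·y_mulch + 3·y_crew = 13.5; 3·y_mulch + 4·y_crew = 15.5.
→ y_mulch = 2.5 and y_crew = 2.
Reduced cost of retaining walls: c₃ − yᵀa₃ = 4.5 − (2.5·1 + 2·4) = 4.5 − 10.5 = -6.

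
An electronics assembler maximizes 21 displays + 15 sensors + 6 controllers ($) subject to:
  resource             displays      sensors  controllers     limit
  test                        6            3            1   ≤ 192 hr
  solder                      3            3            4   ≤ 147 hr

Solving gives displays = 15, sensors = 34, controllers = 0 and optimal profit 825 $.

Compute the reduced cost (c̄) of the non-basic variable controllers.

-8

At the optimum: test uses 192 of 192 (binding); solder uses 147 of 147 (binding).
From A_Bᵀ y = c: 6·y_test + 3·y_solder = 21; 3·y_test + 3·y_solder = 15.
This yields shadow prices y_test = 2, y_solder = 3.
Reduced cost of controllers: c₃ − yᵀa₃ = 6 − (2·1 + 3·4) = 6 − 14 = -8.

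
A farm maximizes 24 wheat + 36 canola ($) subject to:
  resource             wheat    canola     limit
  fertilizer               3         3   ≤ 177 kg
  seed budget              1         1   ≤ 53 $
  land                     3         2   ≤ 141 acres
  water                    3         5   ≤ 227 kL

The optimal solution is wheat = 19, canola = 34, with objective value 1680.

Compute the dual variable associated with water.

Check each constraint at x*: fertilizer 159/177 (slack 18); seed budget 53/53 (tight); land 125/141 (slack 16); water 227/227 (tight).
Slack constraints have shadow price 0 (complementary slackness).
Dual feasibility on the basic columns requires 1·y_seed budget + 3·y_water = 24, 1·y_seed budget + 5·y_water = 36.
This yields shadow prices y_seed budget = 6, y_water = 6.
Shadow price of water = 6.

6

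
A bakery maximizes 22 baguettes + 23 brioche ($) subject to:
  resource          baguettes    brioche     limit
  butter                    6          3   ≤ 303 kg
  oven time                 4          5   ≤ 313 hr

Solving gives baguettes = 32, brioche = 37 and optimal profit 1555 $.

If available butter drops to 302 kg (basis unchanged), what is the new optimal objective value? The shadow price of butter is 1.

Δb = -1, so new z* = 1555 + (1)·(-1) = 1555 − 1 = 1554.

1554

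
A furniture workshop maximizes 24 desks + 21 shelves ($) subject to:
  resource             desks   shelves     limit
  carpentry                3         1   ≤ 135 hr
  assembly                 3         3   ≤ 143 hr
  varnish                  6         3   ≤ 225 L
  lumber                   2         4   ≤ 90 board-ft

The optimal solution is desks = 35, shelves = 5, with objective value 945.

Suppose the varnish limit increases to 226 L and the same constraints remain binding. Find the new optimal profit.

Binding: varnish and lumber. Non-binding: carpentry (25 unused), assembly (23 unused).
By complementary slackness, y = 0 for the non-binding constraints.
Dual feasibility on the basic columns requires 6·y_varnish + 2·y_lumber = 24, 3·y_varnish + 4·y_lumber = 21.
Solving: y_varnish = 3, y_lumber = 3.
Δz = y_varnish·Δb = 3 × (1) = 3, so new z* = 945 + 3 = 948.

948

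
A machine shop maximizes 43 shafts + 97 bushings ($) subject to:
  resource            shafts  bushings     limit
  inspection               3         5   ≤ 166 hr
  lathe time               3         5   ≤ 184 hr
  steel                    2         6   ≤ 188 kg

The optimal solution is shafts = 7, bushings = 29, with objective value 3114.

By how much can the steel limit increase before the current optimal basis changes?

Binding constraints: inspection, steel. The basis is B = [[3,5],[2,6]] with det 8.
Per unit increase in steel, x* moves by d = (-0.625, 0.375).
The basis stays optimal until shafts reaches 0; allowable increase = 11.2 kg.

11.2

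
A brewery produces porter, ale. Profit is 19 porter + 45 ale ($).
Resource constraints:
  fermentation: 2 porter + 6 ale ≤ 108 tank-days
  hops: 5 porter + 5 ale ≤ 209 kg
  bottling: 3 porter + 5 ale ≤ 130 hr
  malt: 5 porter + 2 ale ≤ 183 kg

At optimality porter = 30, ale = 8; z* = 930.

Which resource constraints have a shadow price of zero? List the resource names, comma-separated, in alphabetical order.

fermentation: 108/108 (binding)
hops: 190/209 (slack 19)
bottling: 130/130 (binding)
malt: 166/183 (slack 17)
By complementary slackness, a constraint with positive slack has shadow price 0 → hops, malt.

hops, malt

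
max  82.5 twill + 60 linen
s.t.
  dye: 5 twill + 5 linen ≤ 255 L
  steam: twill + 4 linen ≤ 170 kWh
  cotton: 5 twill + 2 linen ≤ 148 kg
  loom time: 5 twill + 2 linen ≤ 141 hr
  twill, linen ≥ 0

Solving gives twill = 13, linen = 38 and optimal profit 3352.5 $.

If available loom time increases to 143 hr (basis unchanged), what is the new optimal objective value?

3367.5

Check each constraint at x*: dye 255/255 (tight); steam 165/170 (slack 5); cotton 141/148 (slack 7); loom time 141/141 (tight).
Since steam, cotton are not tight, their duals are 0.
The binding rows give the dual system: 5·y_dye + 5·y_loom time = 82.5 and 5·y_dye + 2·y_loom time = 60.
→ y_dye = 9 and y_loom time = 7.5.
Δz = y_loom time·Δb = 7.5 × (2) = 15, so new z* = 3352.5 + 15 = 3367.5.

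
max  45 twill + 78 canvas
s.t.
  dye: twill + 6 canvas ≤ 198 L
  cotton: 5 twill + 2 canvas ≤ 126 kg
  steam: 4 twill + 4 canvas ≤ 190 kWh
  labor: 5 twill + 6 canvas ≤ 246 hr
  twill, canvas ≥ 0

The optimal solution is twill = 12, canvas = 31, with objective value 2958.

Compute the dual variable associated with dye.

5

Check each constraint at x*: dye 198/198 (tight); cotton 122/126 (slack 4); steam 172/190 (slack 18); labor 246/246 (tight).
Since cotton, steam are not tight, their duals are 0.
The binding rows give the dual system: 1·y_dye + 5·y_labor = 45 and 6·y_dye + 6·y_labor = 78.
Solving: y_dye = 5, y_labor = 8.
Shadow price of dye = 5.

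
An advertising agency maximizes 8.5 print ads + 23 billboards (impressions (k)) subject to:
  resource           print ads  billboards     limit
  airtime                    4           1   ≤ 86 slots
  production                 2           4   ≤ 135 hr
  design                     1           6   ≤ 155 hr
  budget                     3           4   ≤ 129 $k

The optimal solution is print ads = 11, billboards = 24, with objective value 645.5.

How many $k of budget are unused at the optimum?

budget used = 3·11 + 4·24 = 129; slack = 129 − 129 = 0.

0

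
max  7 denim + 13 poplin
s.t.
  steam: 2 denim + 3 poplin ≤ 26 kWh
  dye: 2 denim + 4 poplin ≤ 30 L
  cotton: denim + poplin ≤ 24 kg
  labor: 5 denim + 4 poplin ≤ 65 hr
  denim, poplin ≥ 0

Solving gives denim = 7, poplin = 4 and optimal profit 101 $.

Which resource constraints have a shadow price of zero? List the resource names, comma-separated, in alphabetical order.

cotton, labor

steam: 26/26 (binding)
dye: 30/30 (binding)
cotton: 11/24 (slack 13)
labor: 51/65 (slack 14)
By complementary slackness, a constraint with positive slack has shadow price 0 → cotton, labor.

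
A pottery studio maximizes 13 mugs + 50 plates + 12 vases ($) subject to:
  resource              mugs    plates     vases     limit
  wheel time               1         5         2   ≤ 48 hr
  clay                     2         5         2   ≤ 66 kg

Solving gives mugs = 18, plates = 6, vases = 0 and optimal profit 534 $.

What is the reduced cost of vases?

-8

At the optimum: wheel time uses 48 of 48 (binding); clay uses 66 of 66 (binding).
Dual feasibility on the basic columns requires 1·y_wheel time + 2·y_clay = 13, 5·y_wheel time + 5·y_clay = 50.
→ y_wheel time = 7 and y_clay = 3.
Reduced cost of vases: c₃ − yᵀa₃ = 12 − (7·2 + 3·2) = 12 − 20 = -8.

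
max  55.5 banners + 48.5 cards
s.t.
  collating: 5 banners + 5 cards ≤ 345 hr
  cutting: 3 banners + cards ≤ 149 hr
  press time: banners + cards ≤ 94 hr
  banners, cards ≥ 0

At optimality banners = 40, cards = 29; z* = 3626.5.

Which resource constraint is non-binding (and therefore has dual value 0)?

collating: 345/345 (binding)
cutting: 149/149 (binding)
press time: 69/94 (slack 25)
By complementary slackness, a constraint with positive slack has shadow price 0 → press time.

press time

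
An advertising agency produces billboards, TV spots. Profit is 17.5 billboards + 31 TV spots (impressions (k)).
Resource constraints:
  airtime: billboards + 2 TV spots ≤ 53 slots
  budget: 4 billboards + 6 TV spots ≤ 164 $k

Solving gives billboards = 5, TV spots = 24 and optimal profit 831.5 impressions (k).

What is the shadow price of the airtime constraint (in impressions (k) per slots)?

9.5

Both airtime and budget are binding at x*.
Dual feasibility on the basic columns requires 1·y_airtime + 4·y_budget = 17.5, 2·y_airtime + 6·y_budget = 31.
→ y_airtime = 9.5 and y_budget = 2.
Shadow price of airtime = 9.5.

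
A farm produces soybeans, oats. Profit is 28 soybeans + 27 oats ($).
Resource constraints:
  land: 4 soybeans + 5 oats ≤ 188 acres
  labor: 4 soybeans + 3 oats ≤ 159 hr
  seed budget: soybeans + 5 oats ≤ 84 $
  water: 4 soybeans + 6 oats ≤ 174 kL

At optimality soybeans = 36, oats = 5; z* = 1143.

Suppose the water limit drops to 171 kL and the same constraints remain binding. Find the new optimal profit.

1137

Binding: labor and water. Non-binding: land (19 unused), seed budget (23 unused).
Slack constraints have shadow price 0 (complementary slackness).
The binding rows give the dual system: 4·y_labor + 4·y_water = 28 and 3·y_labor + 6·y_water = 27.
→ y_labor = 5 and y_water = 2.
Δz = y_water·Δb = 2 × (-3) = -6, so new z* = 1143 − 6 = 1137.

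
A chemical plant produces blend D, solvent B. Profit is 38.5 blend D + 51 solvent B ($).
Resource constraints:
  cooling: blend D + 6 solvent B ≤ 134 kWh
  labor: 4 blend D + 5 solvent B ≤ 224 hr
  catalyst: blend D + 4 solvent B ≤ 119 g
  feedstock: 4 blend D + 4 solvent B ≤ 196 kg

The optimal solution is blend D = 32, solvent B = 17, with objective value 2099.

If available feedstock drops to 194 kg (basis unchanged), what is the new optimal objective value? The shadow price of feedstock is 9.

2081

Δb = -2, so new z* = 2099 + (9)·(-2) = 2099 − 18 = 2081.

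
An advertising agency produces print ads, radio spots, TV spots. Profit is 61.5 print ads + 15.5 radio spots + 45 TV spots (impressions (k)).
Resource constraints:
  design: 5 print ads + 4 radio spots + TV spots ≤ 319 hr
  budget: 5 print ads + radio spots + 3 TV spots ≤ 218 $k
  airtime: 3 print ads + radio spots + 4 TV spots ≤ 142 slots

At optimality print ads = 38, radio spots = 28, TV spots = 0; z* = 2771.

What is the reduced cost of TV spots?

Binding: budget and airtime. Non-binding: design (17 unused).
Since design is not tight, its dual is 0.
From A_Bᵀ y = c: 5·y_budget + 3·y_airtime = 61.5; 1·y_budget + 1·y_airtime = 15.5.
Solving: y_budget = 7.5, y_airtime = 8.
Reduced cost of TV spots: c₃ − yᵀa₃ = 45 − (7.5·3 + 8·4) = 45 − 54.5 = -9.5.

-9.5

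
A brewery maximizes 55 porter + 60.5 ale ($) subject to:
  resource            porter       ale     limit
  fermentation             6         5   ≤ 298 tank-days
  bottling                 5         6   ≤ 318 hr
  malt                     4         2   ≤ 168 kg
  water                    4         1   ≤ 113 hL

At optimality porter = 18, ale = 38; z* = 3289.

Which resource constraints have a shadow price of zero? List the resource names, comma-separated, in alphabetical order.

fermentation: 298/298 (binding)
bottling: 318/318 (binding)
malt: 148/168 (slack 20)
water: 110/113 (slack 3)
By complementary slackness, a constraint with positive slack has shadow price 0 → malt, water.

malt, water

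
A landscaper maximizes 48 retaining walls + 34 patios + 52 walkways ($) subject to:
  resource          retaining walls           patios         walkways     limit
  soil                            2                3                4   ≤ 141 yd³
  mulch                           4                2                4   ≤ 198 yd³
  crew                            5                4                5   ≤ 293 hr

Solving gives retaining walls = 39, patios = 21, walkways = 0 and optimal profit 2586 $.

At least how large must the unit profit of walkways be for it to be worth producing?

At the optimum: soil uses 141 of 141 (binding); mulch uses 198 of 198 (binding); crew uses 279 of 293 (slack = 14).
Slack constraints have shadow price 0 (complementary slackness).
The binding rows give the dual system: 2·y_soil + 4·y_mulch = 48 and 3·y_soil + 2·y_mulch = 34.
→ y_soil = 5 and y_mulch = 9.5.
walkways enters the basis when its profit ≥ yᵀa₃ = 5·4 + 9.5·4 = 58.

58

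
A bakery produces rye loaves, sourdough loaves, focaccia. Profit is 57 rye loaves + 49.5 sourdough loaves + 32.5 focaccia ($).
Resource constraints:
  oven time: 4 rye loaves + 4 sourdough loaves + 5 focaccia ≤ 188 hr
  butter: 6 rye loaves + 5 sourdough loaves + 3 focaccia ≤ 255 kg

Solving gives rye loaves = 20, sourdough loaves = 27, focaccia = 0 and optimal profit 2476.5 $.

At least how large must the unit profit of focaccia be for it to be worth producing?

37.5

Both oven time and butter are binding at x*.
The binding rows give the dual system: 4·y_oven time + 6·y_butter = 57 and 4·y_oven time + 5·y_butter = 49.5.
→ y_oven time = 3 and y_butter = 7.5.
focaccia enters the basis when its profit ≥ yᵀa₃ = 3·5 + 7.5·3 = 37.5.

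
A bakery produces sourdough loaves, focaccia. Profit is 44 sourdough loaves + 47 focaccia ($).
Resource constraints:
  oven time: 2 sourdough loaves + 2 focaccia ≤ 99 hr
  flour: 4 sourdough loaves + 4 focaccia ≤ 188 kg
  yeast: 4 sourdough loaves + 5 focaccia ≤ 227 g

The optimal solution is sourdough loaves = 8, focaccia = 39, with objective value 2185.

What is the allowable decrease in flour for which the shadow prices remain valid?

6.4

Binding constraints: flour, yeast. The basis is B = [[4,4],[4,5]] with det 4.
Per unit decrease in flour, x* moves by d = (-1.25, 1).
The basis stays optimal until sourdough loaves reaches 0; allowable decrease = 6.4 kg.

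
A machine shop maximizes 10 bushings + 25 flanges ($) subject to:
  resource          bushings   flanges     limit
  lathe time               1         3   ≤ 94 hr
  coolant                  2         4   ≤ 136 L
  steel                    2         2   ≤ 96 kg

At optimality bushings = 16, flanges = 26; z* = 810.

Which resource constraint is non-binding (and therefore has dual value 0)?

lathe time: 94/94 (binding)
coolant: 136/136 (binding)
steel: 84/96 (slack 12)
By complementary slackness, a constraint with positive slack has shadow price 0 → steel.

steel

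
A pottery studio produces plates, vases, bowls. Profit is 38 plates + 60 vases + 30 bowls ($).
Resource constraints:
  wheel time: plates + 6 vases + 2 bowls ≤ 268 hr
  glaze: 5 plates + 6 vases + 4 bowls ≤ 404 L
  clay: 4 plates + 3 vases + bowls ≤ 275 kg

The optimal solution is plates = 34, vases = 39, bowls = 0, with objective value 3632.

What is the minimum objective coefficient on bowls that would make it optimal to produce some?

Binding: wheel time and glaze. Non-binding: clay (22 unused).
By complementary slackness, y = 0 for the non-binding constraint.
Dual feasibility on the basic columns requires 1·y_wheel time + 5·y_glaze = 38, 6·y_wheel time + 6·y_glaze = 60.
Solving: y_wheel time = 3, y_glaze = 7.
bowls enters the basis when its profit ≥ yᵀa₃ = 3·2 + 7·4 = 34.

34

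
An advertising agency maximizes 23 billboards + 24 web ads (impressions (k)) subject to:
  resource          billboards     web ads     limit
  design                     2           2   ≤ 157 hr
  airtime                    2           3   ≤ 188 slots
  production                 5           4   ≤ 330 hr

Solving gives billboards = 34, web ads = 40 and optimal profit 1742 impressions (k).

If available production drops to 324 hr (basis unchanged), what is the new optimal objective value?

Check each constraint at x*: design 148/157 (slack 9); airtime 188/188 (tight); production 330/330 (tight).
Since design is not tight, its dual is 0.
From A_Bᵀ y = c: 2·y_airtime + 5·y_production = 23; 3·y_airtime + 4·y_production = 24.
→ y_airtime = 4 and y_production = 3.
Δz = y_production·Δb = 3 × (-6) = -18, so new z* = 1742 − 18 = 1724.

1724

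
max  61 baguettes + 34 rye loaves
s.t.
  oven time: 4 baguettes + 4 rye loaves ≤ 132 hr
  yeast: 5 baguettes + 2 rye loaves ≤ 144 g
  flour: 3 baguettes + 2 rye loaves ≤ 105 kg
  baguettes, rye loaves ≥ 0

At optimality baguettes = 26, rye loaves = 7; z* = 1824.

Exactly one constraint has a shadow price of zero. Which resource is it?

flour

oven time: 132/132 (binding)
yeast: 144/144 (binding)
flour: 92/105 (slack 13)
By complementary slackness, a constraint with positive slack has shadow price 0 → flour.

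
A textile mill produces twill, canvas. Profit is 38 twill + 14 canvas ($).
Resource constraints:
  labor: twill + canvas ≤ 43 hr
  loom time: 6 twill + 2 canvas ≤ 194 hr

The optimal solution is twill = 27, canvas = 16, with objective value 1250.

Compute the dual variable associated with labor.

2

Check each constraint at x*: labor 43/43 (tight); loom time 194/194 (tight).
Dual feasibility on the basic columns requires 1·y_labor + 6·y_loom time = 38, 1·y_labor + 2·y_loom time = 14.
→ y_labor = 2 and y_loom time = 6.
Shadow price of labor = 2.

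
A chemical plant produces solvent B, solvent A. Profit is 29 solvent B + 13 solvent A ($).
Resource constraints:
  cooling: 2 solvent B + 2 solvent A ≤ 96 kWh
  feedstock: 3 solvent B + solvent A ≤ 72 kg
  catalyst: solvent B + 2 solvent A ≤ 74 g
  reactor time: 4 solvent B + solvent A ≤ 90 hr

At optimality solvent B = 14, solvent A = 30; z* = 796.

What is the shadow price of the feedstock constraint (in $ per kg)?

Binding: feedstock and catalyst. Non-binding: cooling (8 unused), reactor time (4 unused).
Slack constraints have shadow price 0 (complementary slackness).
From A_Bᵀ y = c: 3·y_feedstock + 1·y_catalyst = 29; 1·y_feedstock + 2·y_catalyst = 13.
Solving: y_feedstock = 9, y_catalyst = 2.
Shadow price of feedstock = 9.

9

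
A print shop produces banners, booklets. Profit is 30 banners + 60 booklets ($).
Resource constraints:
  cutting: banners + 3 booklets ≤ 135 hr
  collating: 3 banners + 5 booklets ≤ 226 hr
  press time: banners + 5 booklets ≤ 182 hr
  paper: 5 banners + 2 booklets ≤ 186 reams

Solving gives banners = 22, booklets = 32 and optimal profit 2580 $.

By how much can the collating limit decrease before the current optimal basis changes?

Binding constraints: collating, press time. The basis is B = [[3,5],[1,5]] with det 10.
Per unit decrease in collating, x* moves by d = (-0.5, 0.1).
The basis stays optimal until banners reaches 0; allowable decrease = 44 hr.

44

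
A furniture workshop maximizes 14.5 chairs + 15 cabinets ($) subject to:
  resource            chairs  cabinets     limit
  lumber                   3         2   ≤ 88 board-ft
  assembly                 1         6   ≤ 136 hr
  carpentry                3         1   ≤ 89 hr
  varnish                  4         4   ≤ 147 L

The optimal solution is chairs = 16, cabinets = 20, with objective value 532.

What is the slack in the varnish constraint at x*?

varnish used = 4·16 + 4·20 = 144; slack = 147 − 144 = 3.

3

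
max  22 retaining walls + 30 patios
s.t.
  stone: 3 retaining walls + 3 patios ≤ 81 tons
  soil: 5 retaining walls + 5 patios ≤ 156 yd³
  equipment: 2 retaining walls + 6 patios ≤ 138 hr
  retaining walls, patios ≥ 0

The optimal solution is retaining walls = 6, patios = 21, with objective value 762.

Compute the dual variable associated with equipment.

2

Binding: stone and equipment. Non-binding: soil (21 unused).
Since soil is not tight, its dual is 0.
The binding rows give the dual system: 3·y_stone + 2·y_equipment = 22 and 3·y_stone + 6·y_equipment = 30.
→ y_stone = 6 and y_equipment = 2.
Shadow price of equipment = 2.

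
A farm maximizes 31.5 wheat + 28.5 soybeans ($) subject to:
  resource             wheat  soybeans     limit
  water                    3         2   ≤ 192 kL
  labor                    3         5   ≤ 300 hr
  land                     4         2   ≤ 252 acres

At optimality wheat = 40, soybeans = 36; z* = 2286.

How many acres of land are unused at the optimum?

land used = 4·40 + 2·36 = 232; slack = 252 − 232 = 20.

20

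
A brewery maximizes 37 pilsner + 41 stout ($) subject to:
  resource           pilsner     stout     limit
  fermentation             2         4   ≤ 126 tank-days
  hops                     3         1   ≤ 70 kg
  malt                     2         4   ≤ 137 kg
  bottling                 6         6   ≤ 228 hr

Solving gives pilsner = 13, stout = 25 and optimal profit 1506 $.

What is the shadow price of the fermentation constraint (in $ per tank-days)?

2

Binding: fermentation and bottling. Non-binding: hops (6 unused), malt (11 unused).
Slack constraints have shadow price 0 (complementary slackness).
From A_Bᵀ y = c: 2·y_fermentation + 6·y_bottling = 37; 4·y_fermentation + 6·y_bottling = 41.
This yields shadow prices y_fermentation = 2, y_bottling = 5.5.
Shadow price of fermentation = 2.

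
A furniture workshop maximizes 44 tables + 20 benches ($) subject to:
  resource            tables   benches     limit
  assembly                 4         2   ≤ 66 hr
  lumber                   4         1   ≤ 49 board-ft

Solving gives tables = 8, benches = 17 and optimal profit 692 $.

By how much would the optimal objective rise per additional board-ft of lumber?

Check each constraint at x*: assembly 66/66 (tight); lumber 49/49 (tight).
From A_Bᵀ y = c: 4·y_assembly + 4·y_lumber = 44; 2·y_assembly + 1·y_lumber = 20.
This yields shadow prices y_assembly = 9, y_lumber = 2.
Shadow price of lumber = 2.

2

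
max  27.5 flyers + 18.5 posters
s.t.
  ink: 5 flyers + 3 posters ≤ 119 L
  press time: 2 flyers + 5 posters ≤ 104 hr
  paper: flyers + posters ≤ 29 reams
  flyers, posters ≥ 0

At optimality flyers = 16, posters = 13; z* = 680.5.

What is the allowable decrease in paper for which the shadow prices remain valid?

Binding constraints: ink, paper. The basis is B = [[5,3],[1,1]] with det 2.
Per unit decrease in paper, x* moves by d = (1.5, -2.5).
The basis stays optimal until posters reaches 0; allowable decrease = 5.2 reams.

5.2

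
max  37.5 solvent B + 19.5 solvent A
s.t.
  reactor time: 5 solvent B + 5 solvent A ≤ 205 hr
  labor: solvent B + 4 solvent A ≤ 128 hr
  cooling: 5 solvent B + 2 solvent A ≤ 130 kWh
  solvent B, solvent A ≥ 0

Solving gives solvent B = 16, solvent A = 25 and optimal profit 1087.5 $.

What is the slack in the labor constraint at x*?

12

labor used = 1·16 + 4·25 = 116; slack = 128 − 116 = 12.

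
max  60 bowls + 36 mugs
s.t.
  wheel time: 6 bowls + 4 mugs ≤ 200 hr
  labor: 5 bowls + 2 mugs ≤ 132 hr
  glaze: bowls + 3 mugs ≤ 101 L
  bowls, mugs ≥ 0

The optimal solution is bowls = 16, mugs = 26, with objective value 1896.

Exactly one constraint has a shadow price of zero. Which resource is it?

wheel time: 200/200 (binding)
labor: 132/132 (binding)
glaze: 94/101 (slack 7)
By complementary slackness, a constraint with positive slack has shadow price 0 → glaze.

glaze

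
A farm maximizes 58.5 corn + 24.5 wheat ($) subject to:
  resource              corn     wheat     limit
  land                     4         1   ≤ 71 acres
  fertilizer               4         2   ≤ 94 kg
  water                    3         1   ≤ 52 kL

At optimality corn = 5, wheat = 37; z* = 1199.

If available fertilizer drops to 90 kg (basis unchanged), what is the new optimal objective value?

At the optimum: land uses 57 of 71 (slack = 14); fertilizer uses 94 of 94 (binding); water uses 52 of 52 (binding).
Since land is not tight, its dual is 0.
From A_Bᵀ y = c: 4·y_fertilizer + 3·y_water = 58.5; 2·y_fertilizer + 1·y_water = 24.5.
This yields shadow prices y_fertilizer = 7.5, y_water = 9.5.
Δz = y_fertilizer·Δb = 7.5 × (-4) = -30, so new z* = 1199 − 30 = 1169.

1169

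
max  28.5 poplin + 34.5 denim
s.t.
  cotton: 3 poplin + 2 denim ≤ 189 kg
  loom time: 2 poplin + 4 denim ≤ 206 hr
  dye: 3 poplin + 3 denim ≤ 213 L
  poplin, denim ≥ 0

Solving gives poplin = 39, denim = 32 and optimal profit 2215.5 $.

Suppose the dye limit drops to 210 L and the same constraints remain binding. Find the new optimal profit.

2193

Binding: loom time and dye. Non-binding: cotton (8 unused).
Since cotton is not tight, its dual is 0.
From A_Bᵀ y = c: 2·y_loom time + 3·y_dye = 28.5; 4·y_loom time + 3·y_dye = 34.5.
Solving: y_loom time = 3, y_dye = 7.5.
Δz = y_dye·Δb = 7.5 × (-3) = -22.5, so new z* = 2215.5 − 22.5 = 2193.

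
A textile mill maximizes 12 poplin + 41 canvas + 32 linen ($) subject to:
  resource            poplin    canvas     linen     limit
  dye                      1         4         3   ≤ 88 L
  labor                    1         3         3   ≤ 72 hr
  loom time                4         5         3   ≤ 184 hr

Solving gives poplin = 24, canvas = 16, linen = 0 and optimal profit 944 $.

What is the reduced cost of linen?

-4

Check each constraint at x*: dye 88/88 (tight); labor 72/72 (tight); loom time 176/184 (slack 8).
By complementary slackness, y = 0 for the non-binding constraint.
From A_Bᵀ y = c: 1·y_dye + 1·y_labor = 12; 4·y_dye + 3·y_labor = 41.
→ y_dye = 5 and y_labor = 7.
Reduced cost of linen: c₃ − yᵀa₃ = 32 − (5·3 + 7·3) = 32 − 36 = -4.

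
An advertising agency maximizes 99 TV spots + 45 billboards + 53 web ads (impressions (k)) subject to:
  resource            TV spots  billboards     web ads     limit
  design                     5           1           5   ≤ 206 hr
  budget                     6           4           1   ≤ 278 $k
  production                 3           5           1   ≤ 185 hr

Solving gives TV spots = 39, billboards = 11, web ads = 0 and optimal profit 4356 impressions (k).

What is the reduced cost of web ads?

-1

At the optimum: design uses 206 of 206 (binding); budget uses 278 of 278 (binding); production uses 172 of 185 (slack = 13).
Since production is not tight, its dual is 0.
Dual feasibility on the basic columns requires 5·y_design + 6·y_budget = 99, 1·y_design + 4·y_budget = 45.
Solving: y_design = 9, y_budget = 9.
Reduced cost of web ads: c₃ − yᵀa₃ = 53 − (9·5 + 9·1) = 53 − 54 = -1.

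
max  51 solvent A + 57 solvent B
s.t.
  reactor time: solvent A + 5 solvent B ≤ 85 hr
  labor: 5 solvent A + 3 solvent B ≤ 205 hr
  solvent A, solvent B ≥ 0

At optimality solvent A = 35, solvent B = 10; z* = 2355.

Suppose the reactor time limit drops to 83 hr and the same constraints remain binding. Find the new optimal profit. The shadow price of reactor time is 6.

2343

Δb = -2, so new z* = 2355 + (6)·(-2) = 2355 − 12 = 2343.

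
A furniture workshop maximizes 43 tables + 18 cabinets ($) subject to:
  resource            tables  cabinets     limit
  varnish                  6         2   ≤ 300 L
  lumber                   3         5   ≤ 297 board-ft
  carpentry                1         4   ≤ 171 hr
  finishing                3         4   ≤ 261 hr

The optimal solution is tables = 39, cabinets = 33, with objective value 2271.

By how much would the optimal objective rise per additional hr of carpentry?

Check each constraint at x*: varnish 300/300 (tight); lumber 282/297 (slack 15); carpentry 171/171 (tight); finishing 249/261 (slack 12).
Slack constraints have shadow price 0 (complementary slackness).
From A_Bᵀ y = c: 6·y_varnish + 1·y_carpentry = 43; 2·y_varnish + 4·y_carpentry = 18.
Solving: y_varnish = 7, y_carpentry = 1.
Shadow price of carpentry = 1.

1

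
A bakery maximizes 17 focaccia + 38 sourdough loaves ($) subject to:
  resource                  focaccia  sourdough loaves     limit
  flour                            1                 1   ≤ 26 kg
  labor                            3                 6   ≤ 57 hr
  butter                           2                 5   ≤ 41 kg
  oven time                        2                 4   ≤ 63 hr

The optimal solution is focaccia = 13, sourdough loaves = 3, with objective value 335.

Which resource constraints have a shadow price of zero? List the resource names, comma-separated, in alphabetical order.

flour, oven time

flour: 16/26 (slack 10)
labor: 57/57 (binding)
butter: 41/41 (binding)
oven time: 38/63 (slack 25)
By complementary slackness, a constraint with positive slack has shadow price 0 → flour, oven time.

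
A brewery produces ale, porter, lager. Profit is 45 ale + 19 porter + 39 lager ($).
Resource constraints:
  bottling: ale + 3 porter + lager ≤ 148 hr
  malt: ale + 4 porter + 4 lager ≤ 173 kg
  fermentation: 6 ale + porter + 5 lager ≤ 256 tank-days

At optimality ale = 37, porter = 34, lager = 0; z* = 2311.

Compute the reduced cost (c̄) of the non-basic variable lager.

-8

Check each constraint at x*: bottling 139/148 (slack 9); malt 173/173 (tight); fermentation 256/256 (tight).
Slack constraints have shadow price 0 (complementary slackness).
The binding rows give the dual system: 1·y_malt + 6·y_fermentation = 45 and 4·y_malt + 1·y_fermentation = 19.
→ y_malt = 3 and y_fermentation = 7.
Reduced cost of lager: c₃ − yᵀa₃ = 39 − (3·4 + 7·5) = 39 − 47 = -8.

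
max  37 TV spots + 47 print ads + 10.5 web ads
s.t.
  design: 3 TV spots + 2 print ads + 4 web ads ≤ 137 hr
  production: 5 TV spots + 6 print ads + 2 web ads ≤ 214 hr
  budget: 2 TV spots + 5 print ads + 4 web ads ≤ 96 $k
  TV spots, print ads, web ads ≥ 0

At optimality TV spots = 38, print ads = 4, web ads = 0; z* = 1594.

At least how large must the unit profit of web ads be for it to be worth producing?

Binding: production and budget. Non-binding: design (15 unused).
Slack constraints have shadow price 0 (complementary slackness).
The binding rows give the dual system: 5·y_production + 2·y_budget = 37 and 6·y_production + 5·y_budget = 47.
This yields shadow prices y_production = 7, y_budget = 1.
web ads enters the basis when its profit ≥ yᵀa₃ = 7·2 + 1·4 = 18.

18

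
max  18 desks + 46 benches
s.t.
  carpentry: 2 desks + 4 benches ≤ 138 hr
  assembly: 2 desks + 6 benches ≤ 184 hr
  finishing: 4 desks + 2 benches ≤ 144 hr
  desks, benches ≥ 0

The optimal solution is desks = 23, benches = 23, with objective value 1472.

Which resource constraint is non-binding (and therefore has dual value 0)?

finishing

carpentry: 138/138 (binding)
assembly: 184/184 (binding)
finishing: 138/144 (slack 6)
By complementary slackness, a constraint with positive slack has shadow price 0 → finishing.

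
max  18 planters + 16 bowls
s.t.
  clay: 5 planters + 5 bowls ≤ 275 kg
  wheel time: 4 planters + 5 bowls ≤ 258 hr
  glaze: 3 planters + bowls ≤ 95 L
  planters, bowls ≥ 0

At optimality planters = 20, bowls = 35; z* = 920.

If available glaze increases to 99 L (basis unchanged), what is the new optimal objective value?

Check each constraint at x*: clay 275/275 (tight); wheel time 255/258 (slack 3); glaze 95/95 (tight).
Slack constraints have shadow price 0 (complementary slackness).
From A_Bᵀ y = c: 5·y_clay + 3·y_glaze = 18; 5·y_clay + 1·y_glaze = 16.
This yields shadow prices y_clay = 3, y_glaze = 1.
Δz = y_glaze·Δb = 1 × (4) = 4, so new z* = 920 + 4 = 924.

924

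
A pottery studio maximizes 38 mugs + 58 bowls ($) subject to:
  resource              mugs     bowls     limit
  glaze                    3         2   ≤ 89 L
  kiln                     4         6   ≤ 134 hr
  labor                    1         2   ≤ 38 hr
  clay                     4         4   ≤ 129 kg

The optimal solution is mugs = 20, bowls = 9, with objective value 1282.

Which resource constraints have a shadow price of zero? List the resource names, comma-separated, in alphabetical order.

clay, glaze

glaze: 78/89 (slack 11)
kiln: 134/134 (binding)
labor: 38/38 (binding)
clay: 116/129 (slack 13)
By complementary slackness, a constraint with positive slack has shadow price 0 → clay, glaze.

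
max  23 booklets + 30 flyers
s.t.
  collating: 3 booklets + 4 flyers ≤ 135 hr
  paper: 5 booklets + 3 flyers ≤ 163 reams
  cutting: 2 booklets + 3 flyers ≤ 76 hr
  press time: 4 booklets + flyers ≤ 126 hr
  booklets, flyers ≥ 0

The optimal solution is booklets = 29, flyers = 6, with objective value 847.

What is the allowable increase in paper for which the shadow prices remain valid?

Binding constraints: paper, cutting. The basis is B = [[5,3],[2,3]] with det 9.
Per unit increase in paper, x* moves by d = (0.3333, -0.2222).
The basis stays optimal until press time becomes binding; allowable increase = 3.6 reams.

3.6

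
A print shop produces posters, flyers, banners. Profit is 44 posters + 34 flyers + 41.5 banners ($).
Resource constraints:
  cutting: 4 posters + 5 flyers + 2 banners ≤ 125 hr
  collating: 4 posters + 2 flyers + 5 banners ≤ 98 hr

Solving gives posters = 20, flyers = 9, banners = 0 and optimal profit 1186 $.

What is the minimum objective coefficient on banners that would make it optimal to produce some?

43

Check each constraint at x*: cutting 125/125 (tight); collating 98/98 (tight).
The binding rows give the dual system: 4·y_cutting + 4·y_collating = 44 and 5·y_cutting + 2·y_collating = 34.
This yields shadow prices y_cutting = 4, y_collating = 7.
banners enters the basis when its profit ≥ yᵀa₃ = 4·2 + 7·5 = 43.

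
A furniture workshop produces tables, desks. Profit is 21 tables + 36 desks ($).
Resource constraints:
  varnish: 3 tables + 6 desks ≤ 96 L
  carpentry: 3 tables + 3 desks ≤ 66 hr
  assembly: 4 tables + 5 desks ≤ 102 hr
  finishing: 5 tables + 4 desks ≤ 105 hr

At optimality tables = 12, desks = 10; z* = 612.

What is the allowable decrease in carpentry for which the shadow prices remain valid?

18

Binding constraints: varnish, carpentry. The basis is B = [[3,6],[3,3]] with det -9.
Per unit decrease in carpentry, x* moves by d = (-0.6667, 0.3333).
The basis stays optimal until tables reaches 0; allowable decrease = 18 hr.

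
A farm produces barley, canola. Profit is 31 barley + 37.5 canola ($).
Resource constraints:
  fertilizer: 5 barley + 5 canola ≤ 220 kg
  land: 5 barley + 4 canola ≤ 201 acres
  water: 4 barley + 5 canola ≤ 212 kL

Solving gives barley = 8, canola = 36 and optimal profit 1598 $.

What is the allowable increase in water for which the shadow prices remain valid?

8

Binding constraints: fertilizer, water. The basis is B = [[5,5],[4,5]] with det 5.
Per unit increase in water, x* moves by d = (-1, 1).
The basis stays optimal until barley reaches 0; allowable increase = 8 kL.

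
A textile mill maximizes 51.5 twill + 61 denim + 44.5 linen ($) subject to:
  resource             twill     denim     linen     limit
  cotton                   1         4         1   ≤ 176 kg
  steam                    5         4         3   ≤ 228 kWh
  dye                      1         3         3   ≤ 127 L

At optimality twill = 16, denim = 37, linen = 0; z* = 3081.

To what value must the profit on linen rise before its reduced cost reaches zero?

52.5

Binding: steam and dye. Non-binding: cotton (12 unused).
By complementary slackness, y = 0 for the non-binding constraint.
The binding rows give the dual system: 5·y_steam + 1·y_dye = 51.5 and 4·y_steam + 3·y_dye = 61.
Solving: y_steam = 8.5, y_dye = 9.
linen enters the basis when its profit ≥ yᵀa₃ = 8.5·3 + 9·3 = 52.5.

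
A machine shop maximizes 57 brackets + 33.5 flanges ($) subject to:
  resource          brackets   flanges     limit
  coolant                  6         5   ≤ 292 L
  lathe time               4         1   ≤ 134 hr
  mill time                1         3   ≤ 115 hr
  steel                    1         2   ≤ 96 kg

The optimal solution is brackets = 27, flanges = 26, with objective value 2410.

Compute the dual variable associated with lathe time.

6

At the optimum: coolant uses 292 of 292 (binding); lathe time uses 134 of 134 (binding); mill time uses 105 of 115 (slack = 10); steel uses 79 of 96 (slack = 17).
Slack constraints have shadow price 0 (complementary slackness).
From A_Bᵀ y = c: 6·y_coolant + 4·y_lathe time = 57; 5·y_coolant + 1·y_lathe time = 33.5.
→ y_coolant = 5.5 and y_lathe time = 6.
Shadow price of lathe time = 6.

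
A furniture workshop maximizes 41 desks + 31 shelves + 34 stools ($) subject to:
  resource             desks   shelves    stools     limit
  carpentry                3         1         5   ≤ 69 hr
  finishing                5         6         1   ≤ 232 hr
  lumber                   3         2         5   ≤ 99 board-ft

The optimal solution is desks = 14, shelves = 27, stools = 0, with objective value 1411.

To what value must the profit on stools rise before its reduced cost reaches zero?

At the optimum: carpentry uses 69 of 69 (binding); finishing uses 232 of 232 (binding); lumber uses 96 of 99 (slack = 3).
Slack constraints have shadow price 0 (complementary slackness).
From A_Bᵀ y = c: 3·y_carpentry + 5·y_finishing = 41; 1·y_carpentry + 6·y_finishing = 31.
Solving: y_carpentry = 7, y_finishing = 4.
stools enters the basis when its profit ≥ yᵀa₃ = 7·5 + 4·1 = 39.

39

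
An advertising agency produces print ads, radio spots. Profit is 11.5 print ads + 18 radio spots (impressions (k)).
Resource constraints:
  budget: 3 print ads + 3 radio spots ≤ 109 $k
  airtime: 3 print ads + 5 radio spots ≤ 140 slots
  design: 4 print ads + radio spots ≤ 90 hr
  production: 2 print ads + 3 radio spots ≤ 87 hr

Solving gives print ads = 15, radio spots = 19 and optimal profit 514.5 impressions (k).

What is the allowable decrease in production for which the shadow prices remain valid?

3

Binding constraints: airtime, production. The basis is B = [[3,5],[2,3]] with det -1.
Per unit decrease in production, x* moves by d = (-5, 3).
The basis stays optimal until print ads reaches 0; allowable decrease = 3 hr.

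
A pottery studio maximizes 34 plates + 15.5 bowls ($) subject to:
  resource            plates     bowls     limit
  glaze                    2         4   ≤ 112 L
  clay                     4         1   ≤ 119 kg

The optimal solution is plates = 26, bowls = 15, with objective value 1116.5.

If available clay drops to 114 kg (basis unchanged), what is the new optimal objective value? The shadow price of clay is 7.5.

1079

Δb = -5, so new z* = 1116.5 + (7.5)·(-5) = 1116.5 − 37.5 = 1079.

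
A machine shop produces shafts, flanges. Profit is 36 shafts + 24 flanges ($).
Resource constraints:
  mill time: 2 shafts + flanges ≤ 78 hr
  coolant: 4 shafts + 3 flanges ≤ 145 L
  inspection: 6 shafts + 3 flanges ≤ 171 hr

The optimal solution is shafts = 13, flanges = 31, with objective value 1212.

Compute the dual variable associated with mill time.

At the optimum: mill time uses 57 of 78 (slack = 21); coolant uses 145 of 145 (binding); inspection uses 171 of 171 (binding).
Since mill time is not tight, its dual is 0.
The binding rows give the dual system: 4·y_coolant + 6·y_inspection = 36 and 3·y_coolant + 3·y_inspection = 24.
Solving: y_coolant = 6, y_inspection = 2.
Shadow price of mill time = 0.

0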